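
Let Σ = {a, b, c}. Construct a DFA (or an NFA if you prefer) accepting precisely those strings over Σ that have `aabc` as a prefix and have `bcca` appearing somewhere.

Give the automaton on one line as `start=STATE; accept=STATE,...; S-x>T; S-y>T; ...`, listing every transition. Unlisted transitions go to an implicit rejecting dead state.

Handle the two conditions separately and then intersect. One (6 states) tracks whether the input so far still matches the prefix `aabc`; the other (5 states) tracks whether and how much of `bcca` has been seen. Each combined state is a pair, one component from each; accept when both components accept. Minimizing collapses redundant product states.
With 10 states:
        a   b   c  
>  s0   s1  s2  s2 
   s1   s3  s2  s2 
   s2   s2  s2  s2 
   s3   s2  s4  s2 
   s4   s2  s2  s5 
   s5   s6  s7  s8 
   s6   s6  s7  s6 
   s7   s6  s7  s5 
   s8   s9  s7  s6 
 * s9   s9  s9  s9 
(> = start, * = accepting)

start=s0; accept=s9; s0-a>s1; s0-b>s2; s0-c>s2; s1-a>s3; s1-b>s2; s1-c>s2; s2-a>s2; s2-b>s2; s2-c>s2; s3-a>s2; s3-b>s4; s3-c>s2; s4-a>s2; s4-b>s2; s4-c>s5; s5-a>s6; s5-b>s7; s5-c>s8; s6-a>s6; s6-b>s7; s6-c>s6; s7-a>s6; s7-b>s7; s7-c>s5; s8-a>s9; s8-b>s7; s8-c>s6; s9-a>s9; s9-b>s9; s9-c>s9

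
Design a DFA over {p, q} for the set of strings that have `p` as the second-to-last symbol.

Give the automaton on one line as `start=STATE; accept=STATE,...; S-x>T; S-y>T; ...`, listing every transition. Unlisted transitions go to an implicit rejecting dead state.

start=s0; accept=s3,s4; s0-p>s1; s0-q>s2; s1-p>s3; s1-q>s4; s2-p>s5; s2-q>s6; s3-p>s3; s3-q>s4; s4-p>s5; s4-q>s6; s5-p>s3; s5-q>s4; s6-p>s5; s6-q>s6

Because acceptance depends on a position counted from the end, the machine has to buffer the most recent 2 symbols. Make each state the string of the last up-to-2 symbols read; on input `x` shift the window left and append `x`. Accept when the buffered window has length 2 and begins with `p`.
7 states suffice.
        p   q  
>  s0   s1  s2 
   s1   s3  s4 
   s2   s5  s6 
 * s3   s3  s4 
 * s4   s5  s6 
   s5   s3  s4 
   s6   s5  s6 
(> = start, * = accepting)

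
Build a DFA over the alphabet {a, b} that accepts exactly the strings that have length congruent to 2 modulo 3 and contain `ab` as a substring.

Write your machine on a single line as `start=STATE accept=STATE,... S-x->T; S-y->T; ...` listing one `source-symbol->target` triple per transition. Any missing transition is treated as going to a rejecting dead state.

start=q0; accept=q4; q0-a->q1; q0-b->q2; q1-a->q3; q1-b->q4; q2-a->q3; q2-b->q5; q3-a->q6; q3-b->q7; q4-a->q7; q4-b->q7; q5-a->q6; q5-b->q0; q6-a->q1; q6-b->q8; q7-a->q8; q7-b->q8; q8-a->q4; q8-b->q4

Build one automaton per condition and run them in lockstep. One (3 states) tracks the input length modulo 3; the other (3 states) tracks whether and how much of `ab` has been seen. Each combined state is a pair, one component from each; accept when both components accept.
9 states suffice.
        a   b  
>  q0   q1  q2 
   q1   q3  q4 
   q2   q3  q5 
   q3   q6  q7 
 * q4   q7  q7 
   q5   q6  q0 
   q6   q1  q8 
   q7   q8  q8 
   q8   q4  q4 
(> = start, * = accepting)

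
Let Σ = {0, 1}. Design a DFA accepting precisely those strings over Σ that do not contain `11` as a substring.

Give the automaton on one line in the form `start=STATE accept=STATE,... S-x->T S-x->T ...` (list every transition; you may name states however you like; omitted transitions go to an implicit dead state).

Track partial matches of the forbidden pattern `11`. State C is a dead state reached once `11` has occurred; every other state accepts. A means no part of `11` is currently matched.
A 3-state machine:
       0  1 
>* A   A  B 
 * B   A  C 
   C   C  C 
(> = start, * = accepting)

start=A accept=A,B A-0->A A-1->B B-0->A B-1->C C-0->C C-1->C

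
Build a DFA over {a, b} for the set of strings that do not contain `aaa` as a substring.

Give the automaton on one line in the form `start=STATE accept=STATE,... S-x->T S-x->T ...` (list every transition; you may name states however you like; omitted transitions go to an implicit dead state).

Track partial matches of the forbidden pattern `aaa`. State q3 is a dead state reached once `aaa` has occurred; every other state accepts. q0 means no part of `aaa` is currently matched.
4 states suffice.
        a   b  
>* q0   q1  q0 
 * q1   q2  q0 
 * q2   q3  q0 
   q3   q3  q3 
(> = start, * = accepting)

start=q0 accept=q0,q1,q2 q0-a->q1 q0-b->q0 q1-a->q2 q1-b->q0 q2-a->q3 q2-b->q0 q3-a->q3 q3-b->q3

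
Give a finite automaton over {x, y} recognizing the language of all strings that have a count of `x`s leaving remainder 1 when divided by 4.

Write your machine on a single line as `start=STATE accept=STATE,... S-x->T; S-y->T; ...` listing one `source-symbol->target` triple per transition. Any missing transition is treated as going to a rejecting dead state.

Keep the running count of `x`s modulo 4: each `x` advances along the cycle q0 → q1 → q2 → q3 → q0 while other symbols loop. Accept at q1.
With 4 states:
        x   y  
>  q0   q1  q0 
 * q1   q2  q1 
   q2   q3  q2 
   q3   q0  q3 
(> = start, * = accepting)

start=q0; accept=q1; q0-x->q1; q0-y->q0; q1-x->q2; q1-y->q1; q2-x->q3; q2-y->q2; q3-x->q0; q3-y->q3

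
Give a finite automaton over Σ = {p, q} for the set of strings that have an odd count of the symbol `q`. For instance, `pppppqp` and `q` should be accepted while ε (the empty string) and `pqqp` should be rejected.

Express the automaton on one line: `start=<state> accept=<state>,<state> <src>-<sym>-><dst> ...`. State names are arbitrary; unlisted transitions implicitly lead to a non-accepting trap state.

start=s0 accept=s1 s0-p->s0 s0-q->s1 s1-p->s1 s1-q->s0

Keep the running count of `q`s modulo 2: each `q` advances along the cycle s0 → s1 → s0 while other symbols loop. Accept at s1.
        p   q  
>  s0   s0  s1 
 * s1   s1  s0 
(> = start, * = accepting)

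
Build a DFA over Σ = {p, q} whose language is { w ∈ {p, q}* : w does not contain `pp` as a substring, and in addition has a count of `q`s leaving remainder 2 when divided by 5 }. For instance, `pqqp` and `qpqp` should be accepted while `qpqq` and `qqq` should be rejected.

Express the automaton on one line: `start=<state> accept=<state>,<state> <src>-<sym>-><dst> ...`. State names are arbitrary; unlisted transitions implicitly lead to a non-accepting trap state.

start=s0 accept=s5,s6 s0-p->s1 s0-q->s2 s1-p->s3 s1-q->s2 s2-p->s4 s2-q->s5 s3-p->s3 s3-q->s3 s4-p->s3 s4-q->s5 s5-p->s6 s5-q->s7 s6-p->s3 s6-q->s7 s7-p->s8 s7-q->s9 s8-p->s3 s8-q->s9 s9-p->s10 s9-q->s0 s10-p->s3 s10-q->s0

Run two small machines in parallel and take their product. The first has 3 states tracking partial matches of the forbidden pattern `pp`; the second has 5 states tracking the count of `q`s modulo 5. A product state is a pair (one from each), accepting exactly when both do. After merging equivalent states the machine shrinks.
11 states suffice.
          p    q  
>  s0     s1   s2 
   s1     s3   s2 
   s2     s4   s5 
   s3     s3   s3 
   s4     s3   s5 
 * s5     s6   s7 
 * s6     s3   s7 
   s7     s8   s9 
   s8     s3   s9 
   s9    s10   s0 
   s10    s3   s0 
(> = start, * = accepting)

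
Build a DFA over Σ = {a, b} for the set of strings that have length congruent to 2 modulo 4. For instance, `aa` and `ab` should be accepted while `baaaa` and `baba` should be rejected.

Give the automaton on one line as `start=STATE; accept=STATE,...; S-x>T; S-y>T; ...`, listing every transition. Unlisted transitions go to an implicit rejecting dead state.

Only the length mod 4 matters, so use a 4-cycle: from any state, every input symbol moves to the next state, wrapping q3 back to q0. Mark q2 accepting.
With 4 states:
        a   b  
>  q0   q1  q1 
   q1   q2  q2 
 * q2   q3  q3 
   q3   q0  q0 
(> = start, * = accepting)

start=q0; accept=q2; q0-a>q1; q0-b>q1; q1-a>q2; q1-b>q2; q2-a>q3; q2-b>q3; q3-a>q0; q3-b>q0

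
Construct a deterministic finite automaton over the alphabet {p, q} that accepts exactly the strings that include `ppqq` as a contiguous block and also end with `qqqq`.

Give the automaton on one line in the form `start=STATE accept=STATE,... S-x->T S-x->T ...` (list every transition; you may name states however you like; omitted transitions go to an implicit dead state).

Run two small machines in parallel and take their product. The first has 5 states tracking whether and how much of `ppqq` has been seen; the second has 5 states tracking how much of the suffix `qqqq` has currently been matched. A product state is a pair (one from each), accepting exactly when both do. After merging equivalent states the machine shrinks.
        p   q  
>  s0   s1  s0 
   s1   s2  s0 
   s2   s2  s3 
   s3   s1  s4 
   s4   s5  s6 
   s5   s5  s7 
   s6   s5  s8 
   s7   s5  s4 
 * s8   s5  s8 
(> = start, * = accepting)

start=s0 accept=s8 s0-p->s1 s0-q->s0 s1-p->s2 s1-q->s0 s2-p->s2 s2-q->s3 s3-p->s1 s3-q->s4 s4-p->s5 s4-q->s6 s5-p->s5 s5-q->s7 s6-p->s5 s6-q->s8 s7-p->s5 s7-q->s4 s8-p->s5 s8-q->s8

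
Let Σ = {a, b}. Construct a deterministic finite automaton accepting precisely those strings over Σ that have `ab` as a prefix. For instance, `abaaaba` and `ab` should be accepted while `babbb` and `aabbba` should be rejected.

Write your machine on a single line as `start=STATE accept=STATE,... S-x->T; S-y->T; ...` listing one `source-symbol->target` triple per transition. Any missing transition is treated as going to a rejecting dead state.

start=q0; accept=q2; q0-a->q1; q0-b->q3; q1-a->q3; q1-b->q2; q2-a->q2; q2-b->q2; q3-a->q3; q3-b->q3

Walk along `ab` while the input agrees: from q0 take `a` to q1, and so on. Any deviation drops to the rejecting sink q3. Once q2 is reached the prefix is confirmed and every continuation is accepted.
A 4-state machine:
        a   b  
>  q0   q1  q3 
   q1   q3  q2 
 * q2   q2  q2 
   q3   q3  q3 
(> = start, * = accepting)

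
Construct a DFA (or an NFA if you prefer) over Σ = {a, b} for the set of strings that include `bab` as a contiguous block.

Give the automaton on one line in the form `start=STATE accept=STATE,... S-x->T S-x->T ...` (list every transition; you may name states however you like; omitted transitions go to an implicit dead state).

States S0..S2 record the length of the longest prefix of `bab` that matches the current input suffix. Reaching S3 means `bab` has been seen, and we stay there forever. Accept from S3.
With 4 states:
        a   b  
>  S0   S0  S1 
   S1   S2  S1 
   S2   S0  S3 
 * S3   S3  S3 
(> = start, * = accepting)

start=S0 accept=S3 S0-a->S0 S0-b->S1 S1-a->S2 S1-b->S1 S2-a->S0 S2-b->S3 S3-a->S3 S3-b->S3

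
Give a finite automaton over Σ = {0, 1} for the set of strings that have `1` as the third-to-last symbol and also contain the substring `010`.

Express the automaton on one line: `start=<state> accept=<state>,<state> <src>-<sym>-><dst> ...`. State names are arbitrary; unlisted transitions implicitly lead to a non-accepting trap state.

start=S0 accept=S15,S16,S20,S21 S0-0->S1 S0-1->S2 S1-0->S3 S1-1->S4 S2-0->S5 S2-1->S6 S3-0->S7 S3-1->S8 S4-0->S9 S4-1->S10 S5-0->S11 S5-1->S12 S6-0->S13 S6-1->S14 S7-0->S7 S7-1->S8 S8-0->S9 S8-1->S10 S9-0->S15 S9-1->S16 S10-0->S13 S10-1->S14 S11-0->S7 S11-1->S8 S12-0->S9 S12-1->S10 S13-0->S11 S13-1->S12 S14-0->S13 S14-1->S14 S15-0->S17 S15-1->S18 S16-0->S9 S16-1->S19 S17-0->S17 S17-1->S18 S18-0->S9 S18-1->S19 S19-0->S20 S19-1->S21 S20-0->S15 S20-1->S16 S21-0->S20 S21-1->S21

Run two small machines in parallel and take their product. The first has 15 states tracking the last 3 symbols read; the second has 4 states tracking whether and how much of `010` has been seen. A product state is a pair (one from each), accepting exactly when both do.
With 22 states:
          0    1  
>  S0     S1   S2 
   S1     S3   S4 
   S2     S5   S6 
   S3     S7   S8 
   S4     S9  S10 
   S5    S11  S12 
   S6    S13  S14 
   S7     S7   S8 
   S8     S9  S10 
   S9    S15  S16 
   S10   S13  S14 
   S11    S7   S8 
   S12    S9  S10 
   S13   S11  S12 
   S14   S13  S14 
 * S15   S17  S18 
 * S16    S9  S19 
   S17   S17  S18 
   S18    S9  S19 
   S19   S20  S21 
 * S20   S15  S16 
 * S21   S20  S21 
(> = start, * = accepting)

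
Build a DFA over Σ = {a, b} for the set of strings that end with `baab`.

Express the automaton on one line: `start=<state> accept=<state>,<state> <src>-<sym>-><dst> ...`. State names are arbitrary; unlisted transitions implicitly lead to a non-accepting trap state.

Remember how much of `baab` the current input suffix matches. State q0 means no match yet; q1 means the last symbol is `b`; q2 means the last 2 symbols are `ba`; q3 means the last 3 symbols are `baa`; q4 means the last 4 symbols are `baab`. Only q4 accepts. On a mismatch, fall back to the longest proper suffix that is still a prefix of `baab`.
5 states suffice.
        a   b  
>  q0   q0  q1 
   q1   q2  q1 
   q2   q3  q1 
   q3   q0  q4 
 * q4   q2  q1 
(> = start, * = accepting)

start=q0 accept=q4 q0-a->q0 q0-b->q1 q1-a->q2 q1-b->q1 q2-a->q3 q2-b->q1 q3-a->q0 q3-b->q4 q4-a->q2 q4-b->q1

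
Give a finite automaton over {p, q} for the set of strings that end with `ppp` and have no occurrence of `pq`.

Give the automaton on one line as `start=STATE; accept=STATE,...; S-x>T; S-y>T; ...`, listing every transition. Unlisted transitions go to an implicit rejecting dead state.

Run two small machines in parallel and take their product. One (4 states) tracks how much of the suffix `ppp` has currently been matched; the other (3 states) tracks partial matches of the forbidden pattern `pq`. Each combined state is a pair, one component from each; accept when both components accept. After merging equivalent states the machine shrinks.
With 5 states:
        p   q  
>  s0   s1  s0 
   s1   s2  s3 
   s2   s4  s3 
   s3   s3  s3 
 * s4   s4  s3 
(> = start, * = accepting)

start=s0; accept=s4; s0-p>s1; s0-q>s0; s1-p>s2; s1-q>s3; s2-p>s4; s2-q>s3; s3-p>s3; s3-q>s3; s4-p>s4; s4-q>s3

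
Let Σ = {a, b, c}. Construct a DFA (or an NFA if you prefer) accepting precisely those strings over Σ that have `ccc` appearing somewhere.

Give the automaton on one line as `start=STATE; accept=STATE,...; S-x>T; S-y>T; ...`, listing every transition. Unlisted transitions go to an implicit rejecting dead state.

Track how much of `ccc` has been matched so far: state s0 is no progress, s3 is the absorbing accept state reached once `ccc` has occurred. Intermediate states record partial matches; on a mismatch, fall back to the longest reusable overlap.
A 4-state machine:
        a   b   c  
>  s0   s0  s0  s1 
   s1   s0  s0  s2 
   s2   s0  s0  s3 
 * s3   s3  s3  s3 
(> = start, * = accepting)

start=s0; accept=s3; s0-a>s0; s0-b>s0; s0-c>s1; s1-a>s0; s1-b>s0; s1-c>s2; s2-a>s0; s2-b>s0; s2-c>s3; s3-a>s3; s3-b>s3; s3-c>s3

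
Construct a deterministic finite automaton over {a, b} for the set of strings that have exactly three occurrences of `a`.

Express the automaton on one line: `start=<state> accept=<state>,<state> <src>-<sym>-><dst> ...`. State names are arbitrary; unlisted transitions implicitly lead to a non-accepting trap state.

start=S0 accept=S3 S0-a->S1 S0-b->S0 S1-a->S2 S1-b->S1 S2-a->S3 S2-b->S2 S3-a->S4 S3-b->S3 S4-a->S4 S4-b->S4

Only the number of `a`s matters, and only up to 4. Make a chain S0 → S1 → S2 → S3 → S4 advanced by each `a` (with S4 absorbing); every other symbol self-loops. The accepting set is {S3}.
        a   b  
>  S0   S1  S0 
   S1   S2  S1 
   S2   S3  S2 
 * S3   S4  S3 
   S4   S4  S4 
(> = start, * = accepting)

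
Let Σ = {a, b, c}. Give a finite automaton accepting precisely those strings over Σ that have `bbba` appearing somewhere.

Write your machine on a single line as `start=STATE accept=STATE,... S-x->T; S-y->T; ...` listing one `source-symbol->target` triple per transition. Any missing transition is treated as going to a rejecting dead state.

States q0..q3 record the length of the longest prefix of `bbba` that matches the current input suffix. Reaching q4 means `bbba` has been seen, and we stay there forever. Accept from q4.
With 5 states:
        a   b   c  
>  q0   q0  q1  q0 
   q1   q0  q2  q0 
   q2   q0  q3  q0 
   q3   q4  q3  q0 
 * q4   q4  q4  q4 
(> = start, * = accepting)

start=q0; accept=q4; q0-a->q0; q0-b->q1; q0-c->q0; q1-a->q0; q1-b->q2; q1-c->q0; q2-a->q0; q2-b->q3; q2-c->q0; q3-a->q4; q3-b->q3; q3-c->q0; q4-a->q4; q4-b->q4; q4-c->q4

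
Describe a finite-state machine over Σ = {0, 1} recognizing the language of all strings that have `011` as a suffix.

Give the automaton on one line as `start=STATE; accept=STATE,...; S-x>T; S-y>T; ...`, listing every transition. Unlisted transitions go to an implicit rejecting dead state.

Let each state record the length of the longest suffix of the input read so far that is also a prefix of `011`. S1 means the last symbol is `0`; S2 means the last 2 symbols are `01`; S3 means the last 3 symbols are `011`. Accept only at S3, where the string currently ends in `011`.
A 4-state machine:
        0   1  
>  S0   S1  S0 
   S1   S1  S2 
   S2   S1  S3 
 * S3   S1  S0 
(> = start, * = accepting)

start=S0; accept=S3; S0-0>S1; S0-1>S0; S1-0>S1; S1-1>S2; S2-0>S1; S2-1>S3; S3-0>S1; S3-1>S0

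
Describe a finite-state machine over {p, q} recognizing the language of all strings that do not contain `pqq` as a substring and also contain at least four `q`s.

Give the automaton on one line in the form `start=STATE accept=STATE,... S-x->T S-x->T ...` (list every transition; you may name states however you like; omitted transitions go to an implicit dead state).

start=A accept=N,P,Q,R,T,U A-p->B A-q->C B-p->B B-q->D C-p->E C-q->F D-p->E D-q->G E-p->E E-q->H F-p->I F-q->J G-p->G G-q->K H-p->I H-q->K I-p->I I-q->L J-p->M J-q->N K-p->K K-q->O L-p->M L-q->O M-p->M M-q->P N-p->Q N-q->R O-p->O O-q->S P-p->Q P-q->S Q-p->Q Q-q->T R-p->U R-q->R S-p->S S-q->S T-p->U T-q->S U-p->U U-q->T

Run two small machines in parallel and take their product. One (4 states) tracks partial matches of the forbidden pattern `pqq`; the other (6 states) tracks the count of `q`s, saturating at 5. Each combined state is a pair, one component from each; accept when both components accept.
A 21-state machine:
       p  q 
>  A   B  C 
   B   B  D 
   C   E  F 
   D   E  G 
   E   E  H 
   F   I  J 
   G   G  K 
   H   I  K 
   I   I  L 
   J   M  N 
   K   K  O 
   L   M  O 
   M   M  P 
 * N   Q  R 
   O   O  S 
 * P   Q  S 
 * Q   Q  T 
 * R   U  R 
   S   S  S 
 * T   U  S 
 * U   U  T 
(> = start, * = accepting)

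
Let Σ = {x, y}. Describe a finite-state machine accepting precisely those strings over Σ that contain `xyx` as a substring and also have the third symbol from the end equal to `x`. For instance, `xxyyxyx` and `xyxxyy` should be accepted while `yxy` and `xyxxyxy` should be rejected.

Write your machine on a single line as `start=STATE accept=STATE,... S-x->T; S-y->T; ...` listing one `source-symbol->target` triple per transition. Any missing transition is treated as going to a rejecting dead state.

start=S0; accept=S3,S6,S7,S8; S0-x->S1; S0-y->S0; S1-x->S1; S1-y->S2; S2-x->S3; S2-y->S0; S3-x->S4; S3-y->S5; S4-x->S6; S4-y->S7; S5-x->S3; S5-y->S8; S6-x->S6; S6-y->S7; S7-x->S3; S7-y->S8; S8-x->S9; S8-y->S10; S9-x->S4; S9-y->S5; S10-x->S9; S10-y->S10

Handle the two conditions separately and then intersect. One (4 states) tracks whether and how much of `xyx` has been seen; the other (15 states) tracks the last 3 symbols read. Each combined state is a pair, one component from each; accept when both components accept. After merging equivalent states the machine shrinks.
          x    y  
>  S0     S1   S0 
   S1     S1   S2 
   S2     S3   S0 
 * S3     S4   S5 
   S4     S6   S7 
   S5     S3   S8 
 * S6     S6   S7 
 * S7     S3   S8 
 * S8     S9  S10 
   S9     S4   S5 
   S10    S9  S10 
(> = start, * = accepting)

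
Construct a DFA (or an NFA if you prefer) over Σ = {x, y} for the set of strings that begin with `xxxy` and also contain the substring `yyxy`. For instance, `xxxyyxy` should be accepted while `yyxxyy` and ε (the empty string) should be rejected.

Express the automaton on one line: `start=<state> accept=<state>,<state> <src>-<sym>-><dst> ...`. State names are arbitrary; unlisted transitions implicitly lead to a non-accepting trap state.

start=s0 accept=s13 s0-x->s1 s0-y->s2 s1-x->s3 s1-y->s2 s2-x->s4 s2-y->s5 s3-x->s6 s3-y->s2 s4-x->s4 s4-y->s2 s5-x->s7 s5-y->s5 s6-x->s4 s6-y->s8 s7-x->s4 s7-y->s9 s8-x->s10 s8-y->s11 s9-x->s9 s9-y->s9 s10-x->s10 s10-y->s8 s11-x->s12 s11-y->s11 s12-x->s10 s12-y->s13 s13-x->s13 s13-y->s13

Build one automaton per condition and run them in lockstep. One (6 states) tracks whether the input so far still matches the prefix `xxxy`; the other (5 states) tracks whether and how much of `yyxy` has been seen. Each combined state is a pair, one component from each; accept when both components accept.
14 states suffice.
          x    y  
>  s0     s1   s2 
   s1     s3   s2 
   s2     s4   s5 
   s3     s6   s2 
   s4     s4   s2 
   s5     s7   s5 
   s6     s4   s8 
   s7     s4   s9 
   s8    s10  s11 
   s9     s9   s9 
   s10   s10   s8 
   s11   s12  s11 
   s12   s10  s13 
 * s13   s13  s13 
(> = start, * = accepting)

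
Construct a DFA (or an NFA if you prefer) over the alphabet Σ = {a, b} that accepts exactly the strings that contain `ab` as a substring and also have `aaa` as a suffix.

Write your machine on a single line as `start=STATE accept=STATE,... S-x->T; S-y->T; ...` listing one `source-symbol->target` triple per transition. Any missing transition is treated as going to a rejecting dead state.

Handle the two conditions separately and then intersect. The first has 3 states tracking whether and how much of `ab` has been seen; the second has 4 states tracking how much of the suffix `aaa` has currently been matched. A product state is a pair (one from each), accepting exactly when both do.
8 states suffice.
        a   b  
>  q0   q1  q0 
   q1   q2  q3 
   q2   q4  q3 
   q3   q5  q3 
   q4   q4  q3 
   q5   q6  q3 
   q6   q7  q3 
 * q7   q7  q3 
(> = start, * = accepting)

start=q0; accept=q7; q0-a->q1; q0-b->q0; q1-a->q2; q1-b->q3; q2-a->q4; q2-b->q3; q3-a->q5; q3-b->q3; q4-a->q4; q4-b->q3; q5-a->q6; q5-b->q3; q6-a->q7; q6-b->q3; q7-a->q7; q7-b->q3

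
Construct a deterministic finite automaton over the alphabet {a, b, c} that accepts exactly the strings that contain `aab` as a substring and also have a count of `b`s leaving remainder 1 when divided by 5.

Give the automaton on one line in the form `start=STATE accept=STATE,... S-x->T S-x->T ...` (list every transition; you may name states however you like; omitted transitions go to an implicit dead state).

start=q0 accept=q6 q0-a->q1 q0-b->q2 q0-c->q0 q1-a->q3 q1-b->q2 q1-c->q0 q2-a->q4 q2-b->q5 q2-c->q2 q3-a->q3 q3-b->q6 q3-c->q0 q4-a->q7 q4-b->q5 q4-c->q2 q5-a->q8 q5-b->q9 q5-c->q5 q6-a->q6 q6-b->q10 q6-c->q6 q7-a->q7 q7-b->q10 q7-c->q2 q8-a->q11 q8-b->q9 q8-c->q5 q9-a->q12 q9-b->q13 q9-c->q9 q10-a->q10 q10-b->q14 q10-c->q10 q11-a->q11 q11-b->q14 q11-c->q5 q12-a->q15 q12-b->q13 q12-c->q9 q13-a->q16 q13-b->q0 q13-c->q13 q14-a->q14 q14-b->q17 q14-c->q14 q15-a->q15 q15-b->q17 q15-c->q9 q16-a->q18 q16-b->q0 q16-c->q13 q17-a->q17 q17-b->q19 q17-c->q17 q18-a->q18 q18-b->q19 q18-c->q13 q19-a->q19 q19-b->q6 q19-c->q19

Build one automaton per condition and run them in lockstep. One (4 states) tracks whether and how much of `aab` has been seen; the other (5 states) tracks the count of `b`s modulo 5. Each combined state is a pair, one component from each; accept when both components accept.
20 states suffice.
          a    b    c  
>  q0     q1   q2   q0 
   q1     q3   q2   q0 
   q2     q4   q5   q2 
   q3     q3   q6   q0 
   q4     q7   q5   q2 
   q5     q8   q9   q5 
 * q6     q6  q10   q6 
   q7     q7  q10   q2 
   q8    q11   q9   q5 
   q9    q12  q13   q9 
   q10   q10  q14  q10 
   q11   q11  q14   q5 
   q12   q15  q13   q9 
   q13   q16   q0  q13 
   q14   q14  q17  q14 
   q15   q15  q17   q9 
   q16   q18   q0  q13 
   q17   q17  q19  q17 
   q18   q18  q19  q13 
   q19   q19   q6  q19 
(> = start, * = accepting)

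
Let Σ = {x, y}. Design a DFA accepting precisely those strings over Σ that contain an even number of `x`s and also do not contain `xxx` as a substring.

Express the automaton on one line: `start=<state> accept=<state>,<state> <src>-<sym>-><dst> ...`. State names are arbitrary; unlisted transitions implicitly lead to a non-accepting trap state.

start=A accept=A,C,F A-x->B A-y->A B-x->C B-y->D C-x->E C-y->A D-x->F D-y->D E-x->E E-y->E F-x->G F-y->A G-x->E G-y->D

Build one automaton per condition and run them in lockstep. One (2 states) tracks the count of `x`s modulo 2; the other (4 states) tracks partial matches of the forbidden pattern `xxx`. Each combined state is a pair, one component from each; accept when both components accept. Equivalent product states are then merged.
With 7 states:
       x  y 
>* A   B  A 
   B   C  D 
 * C   E  A 
   D   F  D 
   E   E  E 
 * F   G  A 
   G   E  D 
(> = start, * = accepting)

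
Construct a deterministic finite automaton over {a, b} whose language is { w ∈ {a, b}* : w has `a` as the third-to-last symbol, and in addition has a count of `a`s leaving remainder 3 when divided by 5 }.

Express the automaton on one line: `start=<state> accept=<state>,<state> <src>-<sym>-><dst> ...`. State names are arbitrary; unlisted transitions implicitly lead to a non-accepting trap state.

Handle the two conditions separately and then intersect. One (15 states) tracks the last 3 symbols read; the other (5 states) tracks the count of `a`s modulo 5. Each combined state is a pair, one component from each; accept when both components accept. Minimizing collapses redundant product states.
16 states suffice.
          a    b  
>  q0     q1   q0 
   q1     q2   q3 
   q2     q4   q5 
   q3     q6   q3 
 * q4     q7   q8 
   q5     q9  q10 
   q6    q11   q5 
   q7     q0   q7 
 * q8     q7  q12 
 * q9     q7  q13 
   q10   q14  q10 
   q11    q7   q8 
 * q12    q7  q15 
   q13    q7  q12 
   q14    q7  q13 
   q15    q7  q15 
(> = start, * = accepting)

start=q0 accept=q4,q8,q9,q12 q0-a->q1 q0-b->q0 q1-a->q2 q1-b->q3 q2-a->q4 q2-b->q5 q3-a->q6 q3-b->q3 q4-a->q7 q4-b->q8 q5-a->q9 q5-b->q10 q6-a->q11 q6-b->q5 q7-a->q0 q7-b->q7 q8-a->q7 q8-b->q12 q9-a->q7 q9-b->q13 q10-a->q14 q10-b->q10 q11-a->q7 q11-b->q8 q12-a->q7 q12-b->q15 q13-a->q7 q13-b->q12 q14-a->q7 q14-b->q13 q15-a->q7 q15-b->q15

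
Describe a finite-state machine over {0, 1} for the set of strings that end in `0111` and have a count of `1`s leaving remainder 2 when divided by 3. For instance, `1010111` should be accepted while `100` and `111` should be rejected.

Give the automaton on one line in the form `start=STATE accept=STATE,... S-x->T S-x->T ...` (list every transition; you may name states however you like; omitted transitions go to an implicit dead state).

Handle the two conditions separately and then intersect. The first has 5 states tracking how much of the suffix `0111` has currently been matched; the second has 3 states tracking the count of `1`s modulo 3. A product state is a pair (one from each), accepting exactly when both do.
15 states suffice.
          0    1  
>  s0     s1   s2 
   s1     s1   s3 
   s2     s4   s5 
   s3     s4   s6 
   s4     s4   s7 
   s5     s8   s0 
   s6     s8   s9 
   s7     s8  s10 
   s8     s8  s11 
   s9     s1   s2 
   s10    s1  s12 
   s11    s1  s13 
   s12    s4   s5 
   s13    s4  s14 
 * s14    s8   s0 
(> = start, * = accepting)

start=s0 accept=s14 s0-0->s1 s0-1->s2 s1-0->s1 s1-1->s3 s2-0->s4 s2-1->s5 s3-0->s4 s3-1->s6 s4-0->s4 s4-1->s7 s5-0->s8 s5-1->s0 s6-0->s8 s6-1->s9 s7-0->s8 s7-1->s10 s8-0->s8 s8-1->s11 s9-0->s1 s9-1->s2 s10-0->s1 s10-1->s12 s11-0->s1 s11-1->s13 s12-0->s4 s12-1->s5 s13-0->s4 s13-1->s14 s14-0->s8 s14-1->s0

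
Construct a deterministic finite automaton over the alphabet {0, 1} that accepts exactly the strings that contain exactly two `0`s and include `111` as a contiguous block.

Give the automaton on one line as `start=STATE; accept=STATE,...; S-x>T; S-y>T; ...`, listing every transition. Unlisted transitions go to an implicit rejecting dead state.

Build one automaton per condition and run them in lockstep. The first has 4 states tracking the count of `0`s, saturating at 3; the second has 4 states tracking whether and how much of `111` has been seen. A product state is a pair (one from each), accepting exactly when both do.
16 states suffice.
          0    1  
>  q0     q1   q2 
   q1     q3   q4 
   q2     q1   q5 
   q3     q6   q7 
   q4     q3   q8 
   q5     q1   q9 
   q6     q6  q10 
   q7     q6  q11 
   q8     q3  q12 
   q9    q12   q9 
   q10    q6  q13 
   q11    q6  q14 
   q12   q14  q12 
   q13    q6  q15 
 * q14   q15  q14 
   q15   q15  q15 
(> = start, * = accepting)

start=q0; accept=q14; q0-0>q1; q0-1>q2; q1-0>q3; q1-1>q4; q2-0>q1; q2-1>q5; q3-0>q6; q3-1>q7; q4-0>q3; q4-1>q8; q5-0>q1; q5-1>q9; q6-0>q6; q6-1>q10; q7-0>q6; q7-1>q11; q8-0>q3; q8-1>q12; q9-0>q12; q9-1>q9; q10-0>q6; q10-1>q13; q11-0>q6; q11-1>q14; q12-0>q14; q12-1>q12; q13-0>q6; q13-1>q15; q14-0>q15; q14-1>q14; q15-0>q15; q15-1>q15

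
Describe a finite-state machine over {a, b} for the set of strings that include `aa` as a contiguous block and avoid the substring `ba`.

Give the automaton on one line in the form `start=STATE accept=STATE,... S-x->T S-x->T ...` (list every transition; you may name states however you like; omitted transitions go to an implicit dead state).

start=q0 accept=q3,q4 q0-a->q1 q0-b->q2 q1-a->q3 q1-b->q2 q2-a->q2 q2-b->q2 q3-a->q3 q3-b->q4 q4-a->q2 q4-b->q4

Handle the two conditions separately and then intersect. The first has 3 states tracking whether and how much of `aa` has been seen; the second has 3 states tracking partial matches of the forbidden pattern `ba`. A product state is a pair (one from each), accepting exactly when both do. After merging equivalent states the machine shrinks.
5 states suffice.
        a   b  
>  q0   q1  q2 
   q1   q3  q2 
   q2   q2  q2 
 * q3   q3  q4 
 * q4   q2  q4 
(> = start, * = accepting)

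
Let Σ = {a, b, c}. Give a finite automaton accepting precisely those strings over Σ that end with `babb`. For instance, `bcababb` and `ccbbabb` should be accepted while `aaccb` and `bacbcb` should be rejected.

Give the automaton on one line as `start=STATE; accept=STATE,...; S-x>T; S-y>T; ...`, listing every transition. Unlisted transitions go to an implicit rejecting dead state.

Let each state record the length of the longest suffix of the input read so far that is also a prefix of `babb`. q1 means the last symbol is `b`; q2 means the last 2 symbols are `ba`; q3 means the last 3 symbols are `bab`; q4 means the last 4 symbols are `babb`. Accept only at q4, where the string currently ends in `babb`.
A 5-state machine:
        a   b   c  
>  q0   q0  q1  q0 
   q1   q2  q1  q0 
   q2   q0  q3  q0 
   q3   q2  q4  q0 
 * q4   q2  q1  q0 
(> = start, * = accepting)

start=q0; accept=q4; q0-a>q0; q0-b>q1; q0-c>q0; q1-a>q2; q1-b>q1; q1-c>q0; q2-a>q0; q2-b>q3; q2-c>q0; q3-a>q2; q3-b>q4; q3-c>q0; q4-a>q2; q4-b>q1; q4-c>q0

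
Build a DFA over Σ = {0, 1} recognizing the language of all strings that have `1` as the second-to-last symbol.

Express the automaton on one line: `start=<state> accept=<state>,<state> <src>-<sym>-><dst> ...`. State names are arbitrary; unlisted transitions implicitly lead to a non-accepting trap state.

start=S0 accept=S5,S6 S0-0->S1 S0-1->S2 S1-0->S3 S1-1->S4 S2-0->S5 S2-1->S6 S3-0->S3 S3-1->S4 S4-0->S5 S4-1->S6 S5-0->S3 S5-1->S4 S6-0->S5 S6-1->S6

A DFA must remember the last 2 symbols (since which symbol is second-to-last isn't known until the input ends). Use one state per possible window of the last ≤2 symbols; accept from those whose window starts with `1`.
A 7-state machine:
        0   1  
>  S0   S1  S2 
   S1   S3  S4 
   S2   S5  S6 
   S3   S3  S4 
   S4   S5  S6 
 * S5   S3  S4 
 * S6   S5  S6 
(> = start, * = accepting)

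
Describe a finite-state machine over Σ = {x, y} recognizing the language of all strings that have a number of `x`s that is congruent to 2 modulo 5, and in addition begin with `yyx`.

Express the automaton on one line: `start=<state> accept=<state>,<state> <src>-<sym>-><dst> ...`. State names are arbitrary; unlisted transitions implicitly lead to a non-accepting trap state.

start=q0 accept=q5 q0-x->q1 q0-y->q2 q1-x->q1 q1-y->q1 q2-x->q1 q2-y->q3 q3-x->q4 q3-y->q1 q4-x->q5 q4-y->q4 q5-x->q6 q5-y->q5 q6-x->q7 q6-y->q6 q7-x->q8 q7-y->q7 q8-x->q4 q8-y->q8

Build one automaton per condition and run them in lockstep. One (5 states) tracks the count of `x`s modulo 5; the other (5 states) tracks whether the input so far still matches the prefix `yyx`. Each combined state is a pair, one component from each; accept when both components accept. Equivalent product states are then merged.
A 9-state machine:
        x   y  
>  q0   q1  q2 
   q1   q1  q1 
   q2   q1  q3 
   q3   q4  q1 
   q4   q5  q4 
 * q5   q6  q5 
   q6   q7  q6 
   q7   q8  q7 
   q8   q4  q8 
(> = start, * = accepting)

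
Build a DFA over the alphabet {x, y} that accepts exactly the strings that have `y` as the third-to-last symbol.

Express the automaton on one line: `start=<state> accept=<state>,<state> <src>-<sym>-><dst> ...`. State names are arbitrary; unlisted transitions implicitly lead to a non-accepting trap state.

Because acceptance depends on a position counted from the end, the machine has to buffer the most recent 3 symbols. Make each state the string of the last up-to-3 symbols read; on input `x` shift the window left and append `x`. Accept when the buffered window has length 3 and begins with `y`.
       x  y 
>  A   B  C 
   B   D  E 
   C   F  G 
   D   H  I 
   E   J  K 
   F   L  M 
   G   N  O 
   H   H  I 
   I   J  K 
   J   L  M 
   K   N  O 
 * L   H  I 
 * M   J  K 
 * N   L  M 
 * O   N  O 
(> = start, * = accepting)

start=A accept=L,M,N,O A-x->B A-y->C B-x->D B-y->E C-x->F C-y->G D-x->H D-y->I E-x->J E-y->K F-x->L F-y->M G-x->N G-y->O H-x->H H-y->I I-x->J I-y->K J-x->L J-y->M K-x->N K-y->O L-x->H L-y->I M-x->J M-y->K N-x->L N-y->M O-x->N O-y->O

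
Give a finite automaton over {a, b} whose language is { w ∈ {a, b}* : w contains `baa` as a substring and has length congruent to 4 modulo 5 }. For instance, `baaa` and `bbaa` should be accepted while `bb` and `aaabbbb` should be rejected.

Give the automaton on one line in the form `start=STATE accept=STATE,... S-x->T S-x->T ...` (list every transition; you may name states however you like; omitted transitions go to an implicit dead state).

start=S0 accept=S13 S0-a->S1 S0-b->S2 S1-a->S3 S1-b->S4 S2-a->S5 S2-b->S4 S3-a->S6 S3-b->S7 S4-a->S8 S4-b->S7 S5-a->S9 S5-b->S7 S6-a->S10 S6-b->S11 S7-a->S12 S7-b->S11 S8-a->S13 S8-b->S11 S9-a->S13 S9-b->S13 S10-a->S0 S10-b->S14 S11-a->S15 S11-b->S14 S12-a->S16 S12-b->S14 S13-a->S16 S13-b->S16 S14-a->S17 S14-b->S2 S15-a->S18 S15-b->S2 S16-a->S18 S16-b->S18 S17-a->S19 S17-b->S4 S18-a->S19 S18-b->S19 S19-a->S9 S19-b->S9

Handle the two conditions separately and then intersect. One (4 states) tracks whether and how much of `baa` has been seen; the other (5 states) tracks the input length modulo 5. Each combined state is a pair, one component from each; accept when both components accept.
A 20-state machine:
          a    b  
>  S0     S1   S2 
   S1     S3   S4 
   S2     S5   S4 
   S3     S6   S7 
   S4     S8   S7 
   S5     S9   S7 
   S6    S10  S11 
   S7    S12  S11 
   S8    S13  S11 
   S9    S13  S13 
   S10    S0  S14 
   S11   S15  S14 
   S12   S16  S14 
 * S13   S16  S16 
   S14   S17   S2 
   S15   S18   S2 
   S16   S18  S18 
   S17   S19   S4 
   S18   S19  S19 
   S19    S9   S9 
(> = start, * = accepting)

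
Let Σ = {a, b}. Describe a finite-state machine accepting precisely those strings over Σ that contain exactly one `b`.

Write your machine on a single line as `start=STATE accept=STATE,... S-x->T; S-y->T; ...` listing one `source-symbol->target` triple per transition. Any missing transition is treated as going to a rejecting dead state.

Count `b`s, saturating at 2: state q0 means no `b` yet, q1 means one `b` seen, q2 means more than one. Each `b` increments (capped at q2); other symbols loop. Accept from {q1}.
A 3-state machine:
        a   b  
>  q0   q0  q1 
 * q1   q1  q2 
   q2   q2  q2 
(> = start, * = accepting)

start=q0; accept=q1; q0-a->q0; q0-b->q1; q1-a->q1; q1-b->q2; q2-a->q2; q2-b->q2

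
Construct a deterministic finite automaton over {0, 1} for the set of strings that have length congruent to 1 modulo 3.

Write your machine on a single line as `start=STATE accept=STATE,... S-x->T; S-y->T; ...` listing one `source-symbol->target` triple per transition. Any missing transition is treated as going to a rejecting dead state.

start=s0; accept=s1; s0-0->s1; s0-1->s1; s1-0->s2; s1-1->s2; s2-0->s0; s2-1->s0

Count input length modulo 3: every symbol advances one step around the cycle s0 → s1 → s2 → s0. Accept at s1.
        0   1  
>  s0   s1  s1 
 * s1   s2  s2 
   s2   s0  s0 
(> = start, * = accepting)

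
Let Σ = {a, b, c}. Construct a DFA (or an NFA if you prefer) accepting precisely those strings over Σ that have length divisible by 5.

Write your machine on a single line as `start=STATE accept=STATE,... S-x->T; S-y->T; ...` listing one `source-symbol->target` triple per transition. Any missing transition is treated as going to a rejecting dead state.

start=s0; accept=s0; s0-a->s1; s0-b->s1; s0-c->s1; s1-a->s2; s1-b->s2; s1-c->s2; s2-a->s3; s2-b->s3; s2-c->s3; s3-a->s4; s3-b->s4; s3-c->s4; s4-a->s0; s4-b->s0; s4-c->s0

Count input length modulo 5: every symbol advances one step around the cycle s0 → s1 → s2 → s3 → s4 → s0. Accept at s0.
        a   b   c  
>* s0   s1  s1  s1 
   s1   s2  s2  s2 
   s2   s3  s3  s3 
   s3   s4  s4  s4 
   s4   s0  s0  s0 
(> = start, * = accepting)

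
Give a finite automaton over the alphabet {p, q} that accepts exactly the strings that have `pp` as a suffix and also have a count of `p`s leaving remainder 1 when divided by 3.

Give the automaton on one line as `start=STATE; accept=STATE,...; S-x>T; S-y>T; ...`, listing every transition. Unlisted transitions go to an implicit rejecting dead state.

Build one automaton per condition and run them in lockstep. The first has 3 states tracking how much of the suffix `pp` has currently been matched; the second has 3 states tracking the count of `p`s modulo 3. A product state is a pair (one from each), accepting exactly when both do. Equivalent product states are then merged.
With 5 states:
       p  q 
>  A   B  A 
   B   C  B 
   C   D  C 
   D   E  A 
 * E   C  B 
(> = start, * = accepting)

start=A; accept=E; A-p>B; A-q>A; B-p>C; B-q>B; C-p>D; C-q>C; D-p>E; D-q>A; E-p>C; E-q>B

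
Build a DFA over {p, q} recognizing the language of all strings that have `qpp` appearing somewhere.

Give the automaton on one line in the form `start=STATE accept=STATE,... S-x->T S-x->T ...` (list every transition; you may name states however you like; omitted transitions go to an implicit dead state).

start=A accept=D A-p->A A-q->B B-p->C B-q->B C-p->D C-q->B D-p->D D-q->D

Track how much of `qpp` has been matched so far: state A is no progress, D is the absorbing accept state reached once `qpp` has occurred. Intermediate states record partial matches; on a mismatch, fall back to the longest reusable overlap.
       p  q 
>  A   A  B 
   B   C  B 
   C   D  B 
 * D   D  D 
(> = start, * = accepting)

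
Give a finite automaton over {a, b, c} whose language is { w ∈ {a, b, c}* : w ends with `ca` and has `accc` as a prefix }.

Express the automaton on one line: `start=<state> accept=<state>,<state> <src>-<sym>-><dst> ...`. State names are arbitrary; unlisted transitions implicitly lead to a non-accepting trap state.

Run two small machines in parallel and take their product. The first has 3 states tracking how much of the suffix `ca` has currently been matched; the second has 6 states tracking whether the input so far still matches the prefix `accc`. A product state is a pair (one from each), accepting exactly when both do. Equivalent product states are then merged.
        a   b   c  
>  S0   S1  S2  S2 
   S1   S2  S2  S3 
   S2   S2  S2  S2 
   S3   S2  S2  S4 
   S4   S2  S2  S5 
   S5   S6  S7  S5 
 * S6   S7  S7  S5 
   S7   S7  S7  S5 
(> = start, * = accepting)

start=S0 accept=S6 S0-a->S1 S0-b->S2 S0-c->S2 S1-a->S2 S1-b->S2 S1-c->S3 S2-a->S2 S2-b->S2 S2-c->S2 S3-a->S2 S3-b->S2 S3-c->S4 S4-a->S2 S4-b->S2 S4-c->S5 S5-a->S6 S5-b->S7 S5-c->S5 S6-a->S7 S6-b->S7 S6-c->S5 S7-a->S7 S7-b->S7 S7-c->S5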